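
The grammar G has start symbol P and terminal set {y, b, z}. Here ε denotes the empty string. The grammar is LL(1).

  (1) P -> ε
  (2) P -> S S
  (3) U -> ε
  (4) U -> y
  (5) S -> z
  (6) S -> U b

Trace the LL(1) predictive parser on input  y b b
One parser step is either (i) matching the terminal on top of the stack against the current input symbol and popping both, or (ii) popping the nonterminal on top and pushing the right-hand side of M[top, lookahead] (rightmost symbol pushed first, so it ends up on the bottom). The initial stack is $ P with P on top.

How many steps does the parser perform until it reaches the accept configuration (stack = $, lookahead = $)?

8

step 1: stack=$ P  input=y b b $  — expand P -> S S
step 2: stack=$ S S  input=y b b $  — expand S -> U b
step 3: stack=$ S b U  input=y b b $  — expand U -> y
step 4: stack=$ S b y  input=y b b $  — match y
step 5: stack=$ S b  input=b b $  — match b
step 6: stack=$ S  input=b $  — expand S -> U b
step 7: stack=$ b U  input=b $  — expand U -> ε
step 8: stack=$ b  input=b $  — match b
Accept reached after 8 steps.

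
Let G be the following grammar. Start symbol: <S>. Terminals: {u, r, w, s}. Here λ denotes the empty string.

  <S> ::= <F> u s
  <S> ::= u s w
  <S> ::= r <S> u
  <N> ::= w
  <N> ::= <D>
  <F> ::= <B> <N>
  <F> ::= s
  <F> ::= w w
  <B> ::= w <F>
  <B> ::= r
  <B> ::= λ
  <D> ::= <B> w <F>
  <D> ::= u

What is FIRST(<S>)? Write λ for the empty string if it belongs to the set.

FIRST(<B>) = {λ, r, w}
FIRST(<D>) = {r, u, w}  (via <B> w <F>)
FIRST(<N>) = {r, u, w}  (via <D>)
FIRST(<F>) = {r, s, u, w}  (via <B> <N>)
FIRST(<S>) = {r, s, u, w}  (via <F> u s)

{r, s, u, w}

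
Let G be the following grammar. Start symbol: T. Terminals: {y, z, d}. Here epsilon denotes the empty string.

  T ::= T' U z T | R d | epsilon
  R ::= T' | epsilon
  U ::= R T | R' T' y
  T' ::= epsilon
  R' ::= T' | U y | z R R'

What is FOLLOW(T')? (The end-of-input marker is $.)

{d, y, z}

FIRST(T') = {epsilon}
FIRST(R) = {epsilon}  (via T')
FIRST(T) = {epsilon, d, y, z}  (via T' U z T, R d)
FIRST(U) = {epsilon, d, y, z}  (via R T, R' T' y)
FIRST(R') = {epsilon, d, y, z}  (via T', U y)
FOLLOW(T) includes $ since T is the start symbol.
FOLLOW(U): in T::=T' U z T, U is followed by z T with FIRST {z}; in R'::=U y, U is followed by y with FIRST {y}. Thus FOLLOW(U) = {y, z}.
FOLLOW(T): in T::=T' U z T, the suffix after T is empty (adds nothing new); in U::=R T, the suffix after T is empty, so FOLLOW(T) ⊇ FOLLOW(U) = {y, z}. Thus FOLLOW(T) = {$, y, z}.
FOLLOW(R'): in U::=R' T' y, R' is followed by T' y with FIRST {y}; in R'::=z R R', the suffix after R' is empty (adds nothing new). Thus FOLLOW(R') = {y}.
FOLLOW(R): in T::=R d, R is followed by d with FIRST {d}; in U::=R T, R is followed by T with FIRST {epsilon, d, y, z}; in U::=R T, the suffix after R is nullable, so FOLLOW(R) ⊇ FOLLOW(U) = {y, z}; in R'::=z R R', R is followed by R' with FIRST {epsilon, d, y, z}; in R'::=z R R', the suffix after R is nullable, so FOLLOW(R) ⊇ FOLLOW(R') = {y}. Thus FOLLOW(R) = {d, y, z}.
FOLLOW(T'): in T::=T' U z T, T' is followed by U z T with FIRST {d, y, z}; in R::=T', the suffix after T' is empty, so FOLLOW(T') ⊇ FOLLOW(R) = {d, y, z}; in U::=R' T' y, T' is followed by y with FIRST {y}; in R'::=T', the suffix after T' is empty, so FOLLOW(T') ⊇ FOLLOW(R') = {y}. Thus FOLLOW(T') = {d, y, z}.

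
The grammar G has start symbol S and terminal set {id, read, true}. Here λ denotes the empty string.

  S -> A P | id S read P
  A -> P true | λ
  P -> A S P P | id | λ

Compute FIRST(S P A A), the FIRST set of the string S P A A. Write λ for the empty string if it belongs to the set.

FIRST(S): from S->A P we get {λ, id, true}; from S->id S read P we get {id}. So FIRST(S) = {λ, id, true}.
FIRST(A): from A->P true we get {id, true}; from A->λ we get {λ}. So FIRST(A) = {λ, id, true}.
FIRST(P): from P->A S P P we get {λ, id, true}; from P->id we get {id}; from P->λ we get {λ}. So FIRST(P) = {λ, id, true}.
FIRST(S P A A): take FIRST of each symbol in turn, carrying on past any symbol whose FIRST contains λ; result {λ, id, true}.

{λ, id, true}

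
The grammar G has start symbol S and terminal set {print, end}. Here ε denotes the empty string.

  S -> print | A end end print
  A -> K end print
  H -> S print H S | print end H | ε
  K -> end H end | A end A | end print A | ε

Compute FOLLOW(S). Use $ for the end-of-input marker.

{$, end, print}

FIRST(S) = {end, print}  (via A end end print)
FIRST(H) = {ε, end, print}  (via S print H S)
FIRST(A) = {end}  (via K end print)
FIRST(K) = {ε, end}  (via A end A)
FOLLOW(S) includes $ since S is the start symbol.
FOLLOW(H): in H->S print H S, H is followed by S with FIRST {end, print}; in H->print end H, the suffix after H is empty (adds nothing new); in K->end H end, H is followed by end with FIRST {end}. Thus FOLLOW(H) = {end, print}.
FOLLOW(S): in H->S print H S (occurrence 1), S is followed by print H S with FIRST {print}; in H->S print H S (occurrence 2), the suffix after S is empty, so FOLLOW(S) ⊇ FOLLOW(H) = {end, print}. Thus FOLLOW(S) = {$, end, print}.
FOLLOW(K): in A->K end print, K is followed by end print with FIRST {end}. Thus FOLLOW(K) = {end}.
FOLLOW(A): in S->A end end print, A is followed by end end print with FIRST {end}; in K->A end A (occurrence 1), A is followed by end A with FIRST {end}; in K->A end A (occurrence 2), the suffix after A is empty, so FOLLOW(A) ⊇ FOLLOW(K) = {end}; in K->end print A, the suffix after A is empty, so FOLLOW(A) ⊇ FOLLOW(K) = {end}. Thus FOLLOW(A) = {end}.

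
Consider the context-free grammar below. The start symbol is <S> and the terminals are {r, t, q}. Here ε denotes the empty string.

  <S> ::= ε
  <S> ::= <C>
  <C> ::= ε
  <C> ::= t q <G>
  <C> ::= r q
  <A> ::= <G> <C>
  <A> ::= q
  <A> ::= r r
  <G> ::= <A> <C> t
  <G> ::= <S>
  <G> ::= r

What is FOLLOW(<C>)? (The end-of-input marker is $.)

{$, r, t}

FIRST(<C>) = {ε, r, t}
FIRST(<S>) = {ε, r, t}  (via <C>)
FIRST(<A>) = {ε, q, r, t}  (via <G> <C>)
FIRST(<G>) = {ε, q, r, t}  (via <A> <C> t, <S>)
FOLLOW(<S>) includes $ since <S> is the start symbol.
FOLLOW(<A>): in <G>::=<A> <C> t, <A> is followed by <C> t with FIRST {r, t}. Thus FOLLOW(<A>) = {r, t}.
FOLLOW(<S>): in <G>::=<S>, the suffix after <S> is empty, so FOLLOW(<S>) ⊇ FOLLOW(<G>) = {$, r, t}. Thus FOLLOW(<S>) = {$, r, t}.
FOLLOW(<C>): in <S>::=<C>, the suffix after <C> is empty, so FOLLOW(<C>) ⊇ FOLLOW(<S>) = {$, r, t}; in <A>::=<G> <C>, the suffix after <C> is empty, so FOLLOW(<C>) ⊇ FOLLOW(<A>) = {r, t}; in <G>::=<A> <C> t, <C> is followed by t with FIRST {t}. Thus FOLLOW(<C>) = {$, r, t}.
FOLLOW(<G>): in <C>::=t q <G>, the suffix after <G> is empty, so FOLLOW(<G>) ⊇ FOLLOW(<C>) = {$, r, t}; in <A>::=<G> <C>, <G> is followed by <C> with FIRST {ε, r, t}; in <A>::=<G> <C>, the suffix after <G> is nullable, so FOLLOW(<G>) ⊇ FOLLOW(<A>) = {r, t}. Thus FOLLOW(<G>) = {$, r, t}.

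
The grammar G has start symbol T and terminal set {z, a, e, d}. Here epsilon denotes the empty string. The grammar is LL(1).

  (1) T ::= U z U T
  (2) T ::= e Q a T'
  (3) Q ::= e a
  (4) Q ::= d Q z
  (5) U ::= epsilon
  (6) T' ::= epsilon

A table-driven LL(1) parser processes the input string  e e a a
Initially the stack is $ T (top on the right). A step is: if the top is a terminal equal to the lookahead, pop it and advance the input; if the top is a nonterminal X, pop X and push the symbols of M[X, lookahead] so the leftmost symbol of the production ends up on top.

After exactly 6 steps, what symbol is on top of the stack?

T'

     Stack       Input      Action
  1  $ T         e e a a $  expand T ::= e Q a T'
  2  $ T' a Q e  e e a a $  match e
  3  $ T' a Q    e a a $    expand Q ::= e a
  4  $ T' a a e  e a a $    match e
  5  $ T' a a    a a $      match a
  6  $ T' a      a $        match a
Stack after step 6: $ T' (top = T').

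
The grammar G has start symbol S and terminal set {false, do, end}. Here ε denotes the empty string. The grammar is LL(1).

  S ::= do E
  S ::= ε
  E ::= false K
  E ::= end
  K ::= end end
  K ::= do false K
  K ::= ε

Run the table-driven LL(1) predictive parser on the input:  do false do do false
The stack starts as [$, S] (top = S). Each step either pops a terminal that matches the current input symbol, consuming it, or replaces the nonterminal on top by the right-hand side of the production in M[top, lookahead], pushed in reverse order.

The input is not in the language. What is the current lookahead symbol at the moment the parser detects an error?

do

     Stack         Input                   Action
  1  $ S           do false do do false $  expand S ::= do E
  2  $ E do        do false do do false $  match do
  3  $ E           false do do false $     expand E ::= false K
  4  $ K false     false do do false $     match false
  5  $ K           do do false $           expand K ::= do false K
  6  $ K false do  do do false $           match do
  7  $ K false     do false $              error: top is terminal false but lookahead is do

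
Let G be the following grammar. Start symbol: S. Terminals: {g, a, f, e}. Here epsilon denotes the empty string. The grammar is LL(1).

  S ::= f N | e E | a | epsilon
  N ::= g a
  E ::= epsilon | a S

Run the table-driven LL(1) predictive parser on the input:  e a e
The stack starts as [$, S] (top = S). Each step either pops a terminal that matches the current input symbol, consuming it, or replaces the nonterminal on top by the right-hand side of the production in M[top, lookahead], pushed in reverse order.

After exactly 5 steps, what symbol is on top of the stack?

e

step 1: stack=$ S  input=e a e $  — expand S ::= e E
step 2: stack=$ E e  input=e a e $  — match e
step 3: stack=$ E  input=a e $  — expand E ::= a S
step 4: stack=$ S a  input=a e $  — match a
step 5: stack=$ S  input=e $  — expand S ::= e E
Stack after step 5: $ E e (top = e).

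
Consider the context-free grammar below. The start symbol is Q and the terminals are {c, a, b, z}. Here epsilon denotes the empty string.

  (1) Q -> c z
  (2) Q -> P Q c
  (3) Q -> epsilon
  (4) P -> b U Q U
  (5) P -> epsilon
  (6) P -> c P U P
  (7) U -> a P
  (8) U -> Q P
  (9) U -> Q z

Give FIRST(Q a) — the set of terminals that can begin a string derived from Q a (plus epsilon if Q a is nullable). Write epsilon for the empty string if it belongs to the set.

FIRST(P) = {epsilon, b, c}
FIRST(Q) = {epsilon, b, c}  (via P Q c)
FIRST(U) = {epsilon, a, b, c, z}  (via Q P, Q z)
FIRST(Q a): take FIRST of each symbol in turn, carrying on past any symbol whose FIRST contains epsilon; result {a, b, c}.

{a, b, c}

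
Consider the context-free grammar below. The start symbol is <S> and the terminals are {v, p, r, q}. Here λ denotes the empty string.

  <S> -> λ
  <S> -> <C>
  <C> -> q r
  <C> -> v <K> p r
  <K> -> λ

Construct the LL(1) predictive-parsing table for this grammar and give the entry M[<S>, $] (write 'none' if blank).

FIRST(<C>) = {q, v}
FIRST(<K>) = {λ}
FIRST(<S>) = {λ, q, v}  (via <C>)
FOLLOW(<S>) includes $ since <S> is the start symbol.
FOLLOW(<S>): <S> appears on no right-hand side. Thus FOLLOW(<S>) = {$}.
For <S> -> λ: FIRST(λ) = {λ}, so it goes in M[<S>, t] for t ∈ {}; since λ ∈ FIRST, also for every t ∈ FOLLOW(<S>) = {$}.
For <S> -> <C>: FIRST(<C>) = {q, v}, so it goes in M[<S>, t] for t ∈ {q, v}.

<S> -> λ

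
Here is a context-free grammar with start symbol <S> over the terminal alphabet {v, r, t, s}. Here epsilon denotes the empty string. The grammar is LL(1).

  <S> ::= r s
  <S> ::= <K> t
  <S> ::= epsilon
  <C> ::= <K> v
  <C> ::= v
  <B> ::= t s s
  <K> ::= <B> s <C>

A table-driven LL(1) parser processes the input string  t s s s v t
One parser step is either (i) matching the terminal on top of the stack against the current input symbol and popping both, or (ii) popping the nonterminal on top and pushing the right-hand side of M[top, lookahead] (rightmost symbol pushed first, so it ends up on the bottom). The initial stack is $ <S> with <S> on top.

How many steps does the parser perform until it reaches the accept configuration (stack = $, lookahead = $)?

10

      Stack            Input          Action
   1  $ <S>            t s s s v t $  expand <S> ::= <K> t
   2  $ t <K>          t s s s v t $  expand <K> ::= <B> s <C>
   3  $ t <C> s <B>    t s s s v t $  expand <B> ::= t s s
   4  $ t <C> s s s t  t s s s v t $  match t
   5  $ t <C> s s s    s s s v t $    match s
   6  $ t <C> s s      s s v t $      match s
   7  $ t <C> s        s v t $        match s
   8  $ t <C>          v t $          expand <C> ::= v
   9  $ t v            v t $          match v
  10  $ t              t $            match t
Accept reached after 10 steps.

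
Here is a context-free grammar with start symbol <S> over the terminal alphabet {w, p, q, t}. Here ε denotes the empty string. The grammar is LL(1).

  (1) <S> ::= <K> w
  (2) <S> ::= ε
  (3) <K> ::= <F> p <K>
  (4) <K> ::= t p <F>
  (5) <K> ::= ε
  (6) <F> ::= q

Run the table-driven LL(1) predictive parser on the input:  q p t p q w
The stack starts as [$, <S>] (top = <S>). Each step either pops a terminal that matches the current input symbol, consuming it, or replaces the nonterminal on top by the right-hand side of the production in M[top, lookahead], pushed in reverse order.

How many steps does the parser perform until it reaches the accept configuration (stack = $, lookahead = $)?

step 1: stack=$ <S>  input=q p t p q w $  — expand <S> ::= <K> w
step 2: stack=$ w <K>  input=q p t p q w $  — expand <K> ::= <F> p <K>
step 3: stack=$ w <K> p <F>  input=q p t p q w $  — expand <F> ::= q
step 4: stack=$ w <K> p q  input=q p t p q w $  — match q
step 5: stack=$ w <K> p  input=p t p q w $  — match p
step 6: stack=$ w <K>  input=t p q w $  — expand <K> ::= t p <F>
step 7: stack=$ w <F> p t  input=t p q w $  — match t
step 8: stack=$ w <F> p  input=p q w $  — match p
step 9: stack=$ w <F>  input=q w $  — expand <F> ::= q
step 10: stack=$ w q  input=q w $  — match q
step 11: stack=$ w  input=w $  — match w
Accept reached after 11 steps.

11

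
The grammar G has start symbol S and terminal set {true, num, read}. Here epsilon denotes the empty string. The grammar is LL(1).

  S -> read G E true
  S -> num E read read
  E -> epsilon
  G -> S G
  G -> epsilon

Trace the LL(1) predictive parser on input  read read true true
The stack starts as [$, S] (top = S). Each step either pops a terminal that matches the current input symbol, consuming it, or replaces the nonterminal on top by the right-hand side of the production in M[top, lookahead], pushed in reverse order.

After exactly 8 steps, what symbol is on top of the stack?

     Stack                     Input                  Action
  1  $ S                       read read true true $  expand S -> read G E true
  2  $ true E G read           read read true true $  match read
  3  $ true E G                read true true $       expand G -> S G
  4  $ true E G S              read true true $       expand S -> read G E true
  5  $ true E G true E G read  read true true $       match read
  6  $ true E G true E G       true true $            expand G -> epsilon
  7  $ true E G true E         true true $            expand E -> epsilon
  8  $ true E G true           true true $            match true
Stack after step 8: $ true E G (top = G).

G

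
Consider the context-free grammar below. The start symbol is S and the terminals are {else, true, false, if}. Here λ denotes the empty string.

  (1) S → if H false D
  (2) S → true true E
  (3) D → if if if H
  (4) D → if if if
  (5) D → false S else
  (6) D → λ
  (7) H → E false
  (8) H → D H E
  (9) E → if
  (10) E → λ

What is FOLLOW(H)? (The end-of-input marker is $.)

FIRST(S) = {if, true}
FIRST(D) = {λ, false, if}
FIRST(E) = {λ, if}
FIRST(H) = {false, if}  (via E false, D H E)
FOLLOW(S) includes $ since S is the start symbol.
FOLLOW(S): in D→false S else, S is followed by else with FIRST {else}. Thus FOLLOW(S) = {$, else}.
FOLLOW(D): in S→if H false D, the suffix after D is empty, so FOLLOW(D) ⊇ FOLLOW(S) = {$, else}; in H→D H E, D is followed by H E with FIRST {false, if}. Thus FOLLOW(D) = {$, else, false, if}.
FOLLOW(H): in S→if H false D, H is followed by false D with FIRST {false}; in D→if if if H, the suffix after H is empty, so FOLLOW(H) ⊇ FOLLOW(D) = {$, else, false, if}; in H→D H E, H is followed by E with FIRST {λ, if}; in H→D H E, the suffix after H is nullable (adds nothing new). Thus FOLLOW(H) = {$, else, false, if}.
FOLLOW(E): in S→true true E, the suffix after E is empty, so FOLLOW(E) ⊇ FOLLOW(S) = {$, else}; in H→E false, E is followed by false with FIRST {false}; in H→D H E, the suffix after E is empty, so FOLLOW(E) ⊇ FOLLOW(H) = {$, else, false, if}. Thus FOLLOW(E) = {$, else, false, if}.

{$, else, false, if}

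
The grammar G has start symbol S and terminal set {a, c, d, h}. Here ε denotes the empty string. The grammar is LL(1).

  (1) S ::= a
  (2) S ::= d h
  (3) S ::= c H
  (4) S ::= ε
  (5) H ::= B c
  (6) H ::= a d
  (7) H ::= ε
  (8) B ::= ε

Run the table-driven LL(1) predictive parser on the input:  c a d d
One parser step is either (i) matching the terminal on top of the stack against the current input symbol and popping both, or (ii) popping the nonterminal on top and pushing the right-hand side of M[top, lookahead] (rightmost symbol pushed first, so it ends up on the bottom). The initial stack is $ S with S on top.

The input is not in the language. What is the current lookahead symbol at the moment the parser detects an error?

d

step 1: stack=$ S  input=c a d d $  — expand S ::= c H
step 2: stack=$ H c  input=c a d d $  — match c
step 3: stack=$ H  input=a d d $  — expand H ::= a d
step 4: stack=$ d a  input=a d d $  — match a
step 5: stack=$ d  input=d d $  — match d
step 6: stack=$  input=d $  — error: stack empty but input remains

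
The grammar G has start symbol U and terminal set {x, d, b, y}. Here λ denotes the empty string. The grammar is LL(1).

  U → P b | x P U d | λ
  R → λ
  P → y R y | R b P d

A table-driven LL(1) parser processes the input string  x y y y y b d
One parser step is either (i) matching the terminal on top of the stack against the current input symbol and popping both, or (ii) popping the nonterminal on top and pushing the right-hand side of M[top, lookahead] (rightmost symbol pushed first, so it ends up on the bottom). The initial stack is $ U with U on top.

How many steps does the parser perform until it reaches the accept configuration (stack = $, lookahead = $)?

step 1: stack=$ U  input=x y y y y b d $  — expand U → x P U d
step 2: stack=$ d U P x  input=x y y y y b d $  — match x
step 3: stack=$ d U P  input=y y y y b d $  — expand P → y R y
step 4: stack=$ d U y R y  input=y y y y b d $  — match y
step 5: stack=$ d U y R  input=y y y b d $  — expand R → λ
step 6: stack=$ d U y  input=y y y b d $  — match y
step 7: stack=$ d U  input=y y b d $  — expand U → P b
step 8: stack=$ d b P  input=y y b d $  — expand P → y R y
step 9: stack=$ d b y R y  input=y y b d $  — match y
step 10: stack=$ d b y R  input=y b d $  — expand R → λ
step 11: stack=$ d b y  input=y b d $  — match y
step 12: stack=$ d b  input=b d $  — match b
step 13: stack=$ d  input=d $  — match d
Accept reached after 13 steps.

13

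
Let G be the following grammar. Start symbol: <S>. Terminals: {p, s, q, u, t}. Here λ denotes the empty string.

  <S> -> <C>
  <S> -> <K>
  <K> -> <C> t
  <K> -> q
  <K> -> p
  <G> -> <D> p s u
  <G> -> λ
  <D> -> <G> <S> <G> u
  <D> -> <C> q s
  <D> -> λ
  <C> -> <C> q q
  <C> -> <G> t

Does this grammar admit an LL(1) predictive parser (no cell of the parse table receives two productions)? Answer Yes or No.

No

FIRST(<S>) = {p, q, t}
FIRST(<K>) = {p, q, t}
FIRST(<G>) = {λ, p, q, t}
FIRST(<D>) = {λ, p, q, t}
FIRST(<C>) = {p, q, t}
FOLLOW(<S>) = {$, p, q, t, u}
FOLLOW(<K>) = {$, p, q, t, u}
FOLLOW(<G>) = {p, q, t, u}
FOLLOW(<D>) = {p}
FOLLOW(<C>) = {$, p, q, t, u}
Cell M[<C>, p] receives both <C> -> <C> q q and <C> -> <G> t — the grammar is not LL(1).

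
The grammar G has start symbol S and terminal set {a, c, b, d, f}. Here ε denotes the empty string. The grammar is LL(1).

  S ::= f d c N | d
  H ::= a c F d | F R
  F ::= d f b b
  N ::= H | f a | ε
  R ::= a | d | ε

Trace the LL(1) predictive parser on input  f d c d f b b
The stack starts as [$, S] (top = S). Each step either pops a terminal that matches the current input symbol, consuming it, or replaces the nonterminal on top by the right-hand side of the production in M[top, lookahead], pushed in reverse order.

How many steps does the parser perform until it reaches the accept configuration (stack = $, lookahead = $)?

      Stack        Input            Action
   1  $ S          f d c d f b b $  expand S ::= f d c N
   2  $ N c d f    f d c d f b b $  match f
   3  $ N c d      d c d f b b $    match d
   4  $ N c        c d f b b $      match c
   5  $ N          d f b b $        expand N ::= H
   6  $ H          d f b b $        expand H ::= F R
   7  $ R F        d f b b $        expand F ::= d f b b
   8  $ R b b f d  d f b b $        match d
   9  $ R b b f    f b b $          match f
  10  $ R b b      b b $            match b
  11  $ R b        b $              match b
  12  $ R          $                expand R ::= ε
Accept reached after 12 steps.

12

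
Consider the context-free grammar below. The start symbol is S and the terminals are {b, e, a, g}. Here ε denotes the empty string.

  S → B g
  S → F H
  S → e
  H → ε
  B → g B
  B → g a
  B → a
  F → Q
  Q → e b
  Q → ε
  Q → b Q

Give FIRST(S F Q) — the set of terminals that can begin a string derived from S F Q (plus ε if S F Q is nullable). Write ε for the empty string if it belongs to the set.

{ε, a, b, e, g}

FIRST(H): from H→ε we get {ε}. So FIRST(H) = {ε}.
FIRST(B): from B→g B we get {g}; from B→g a we get {g}; from B→a we get {a}. So FIRST(B) = {a, g}.
FIRST(Q): from Q→e b we get {e}; from Q→ε we get {ε}; from Q→b Q we get {b}. So FIRST(Q) = {ε, b, e}.
FIRST(F): from F→Q we get {ε, b, e}. So FIRST(F) = {ε, b, e}.
FIRST(S): from S→B g we get {a, g}; from S→F H we get {ε, b, e}; from S→e we get {e}. So FIRST(S) = {ε, a, b, e, g}.
FIRST(S F Q): take FIRST of each symbol in turn, carrying on past any symbol whose FIRST contains ε; result {ε, a, b, e, g}.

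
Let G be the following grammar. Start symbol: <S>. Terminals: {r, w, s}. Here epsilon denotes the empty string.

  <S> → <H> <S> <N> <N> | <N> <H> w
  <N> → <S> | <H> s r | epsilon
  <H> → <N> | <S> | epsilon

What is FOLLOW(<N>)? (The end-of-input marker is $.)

{$, s, w}

FIRST(<S>) = {s, w}  (via <H> <S> <N> <N>, <N> <H> w)
FIRST(<N>) = {epsilon, s, w}  (via <S>, <H> s r)
FIRST(<H>) = {epsilon, s, w}  (via <N>, <S>)
FOLLOW(<S>) includes $ since <S> is the start symbol.
FOLLOW(<H>): in <S>→<H> <S> <N> <N>, <H> is followed by <S> <N> <N> with FIRST {s, w}; in <S>→<N> <H> w, <H> is followed by w with FIRST {w}; in <N>→<H> s r, <H> is followed by s r with FIRST {s}. Thus FOLLOW(<H>) = {s, w}.
FOLLOW(<S>): in <S>→<H> <S> <N> <N>, <S> is followed by <N> <N> with FIRST {epsilon, s, w}; in <S>→<H> <S> <N> <N>, the suffix after <S> is nullable (adds nothing new); in <N>→<S>, the suffix after <S> is empty, so FOLLOW(<S>) ⊇ FOLLOW(<N>) = {$, s, w}; in <H>→<S>, the suffix after <S> is empty, so FOLLOW(<S>) ⊇ FOLLOW(<H>) = {s, w}. Thus FOLLOW(<S>) = {$, s, w}.
FOLLOW(<N>): in <S>→<H> <S> <N> <N> (occurrence 1), <N> is followed by <N> with FIRST {epsilon, s, w}; in <S>→<H> <S> <N> <N> (occurrence 1), the suffix after <N> is nullable, so FOLLOW(<N>) ⊇ FOLLOW(<S>) = {$, s, w}; in <S>→<H> <S> <N> <N> (occurrence 2), the suffix after <N> is empty, so FOLLOW(<N>) ⊇ FOLLOW(<S>) = {$, s, w}; in <S>→<N> <H> w, <N> is followed by <H> w with FIRST {s, w}; in <H>→<N>, the suffix after <N> is empty, so FOLLOW(<N>) ⊇ FOLLOW(<H>) = {s, w}. Thus FOLLOW(<N>) = {$, s, w}.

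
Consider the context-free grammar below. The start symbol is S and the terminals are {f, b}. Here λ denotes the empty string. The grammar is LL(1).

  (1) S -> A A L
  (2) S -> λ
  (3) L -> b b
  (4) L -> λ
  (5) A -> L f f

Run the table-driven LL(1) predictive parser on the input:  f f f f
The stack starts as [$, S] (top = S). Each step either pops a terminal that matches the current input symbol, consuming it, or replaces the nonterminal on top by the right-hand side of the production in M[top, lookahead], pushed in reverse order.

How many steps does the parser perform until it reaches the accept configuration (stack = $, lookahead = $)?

      Stack        Input      Action
   1  $ S          f f f f $  expand S -> A A L
   2  $ L A A      f f f f $  expand A -> L f f
   3  $ L A f f L  f f f f $  expand L -> λ
   4  $ L A f f    f f f f $  match f
   5  $ L A f      f f f $    match f
   6  $ L A        f f $      expand A -> L f f
   7  $ L f f L    f f $      expand L -> λ
   8  $ L f f      f f $      match f
   9  $ L f        f $        match f
  10  $ L          $          expand L -> λ
Accept reached after 10 steps.

10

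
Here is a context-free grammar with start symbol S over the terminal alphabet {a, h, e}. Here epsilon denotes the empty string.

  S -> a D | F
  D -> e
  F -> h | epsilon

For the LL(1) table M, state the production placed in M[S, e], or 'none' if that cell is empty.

FIRST(D): from D->e we get {e}. So FIRST(D) = {e}.
FIRST(F): from F->h we get {h}; from F->epsilon we get {epsilon}. So FIRST(F) = {epsilon, h}.
FIRST(S): from S->a D we get {a}; from S->F we get {epsilon, h}. So FIRST(S) = {epsilon, a, h}.
FOLLOW(S) includes $ since S is the start symbol.
FOLLOW(S): S appears on no right-hand side. Thus FOLLOW(S) = {$}.
For S -> a D: FIRST(a D) = {a}, so it goes in M[S, t] for t ∈ {a}.
For S -> F: FIRST(F) = {epsilon, h}, so it goes in M[S, t] for t ∈ {h}; since epsilon ∈ FIRST, also for every t ∈ FOLLOW(S) = {$}.
None of these place a production in M[S, e].

none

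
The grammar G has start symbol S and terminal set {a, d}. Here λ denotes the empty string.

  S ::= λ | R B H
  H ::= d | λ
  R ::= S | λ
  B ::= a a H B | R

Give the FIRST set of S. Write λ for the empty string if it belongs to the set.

FIRST(H) = {λ, d}
FIRST(S) = {λ, a, d}  (via R B H)
FIRST(R) = {λ, a, d}  (via S)
FIRST(B) = {λ, a, d}  (via R)

{λ, a, d}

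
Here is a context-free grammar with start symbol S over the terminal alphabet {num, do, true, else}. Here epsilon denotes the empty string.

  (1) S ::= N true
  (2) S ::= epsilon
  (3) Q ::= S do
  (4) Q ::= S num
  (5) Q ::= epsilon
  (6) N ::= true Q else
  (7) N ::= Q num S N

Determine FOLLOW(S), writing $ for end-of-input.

{$, do, num, true}

FIRST(S) = {epsilon, do, num, true}  (via N true)
FIRST(Q) = {epsilon, do, num, true}  (via S do, S num)
FIRST(N) = {do, num, true}  (via Q num S N)
FOLLOW(S) includes $ since S is the start symbol.
FOLLOW(S): in Q::=S do, S is followed by do with FIRST {do}; in Q::=S num, S is followed by num with FIRST {num}; in N::=Q num S N, S is followed by N with FIRST {do, num, true}. Thus FOLLOW(S) = {$, do, num, true}.
FOLLOW(Q): in N::=true Q else, Q is followed by else with FIRST {else}; in N::=Q num S N, Q is followed by num S N with FIRST {num}. Thus FOLLOW(Q) = {else, num}.
FOLLOW(N): in S::=N true, N is followed by true with FIRST {true}; in N::=Q num S N, the suffix after N is empty (adds nothing new). Thus FOLLOW(N) = {true}.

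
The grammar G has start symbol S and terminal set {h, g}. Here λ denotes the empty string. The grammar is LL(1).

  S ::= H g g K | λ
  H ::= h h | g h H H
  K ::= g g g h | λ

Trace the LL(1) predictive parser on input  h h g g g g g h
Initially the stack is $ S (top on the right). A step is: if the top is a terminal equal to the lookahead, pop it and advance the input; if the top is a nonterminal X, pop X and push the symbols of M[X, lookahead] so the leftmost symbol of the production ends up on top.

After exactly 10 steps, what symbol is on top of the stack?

h

      Stack        Input              Action
   1  $ S          h h g g g g g h $  expand S ::= H g g K
   2  $ K g g H    h h g g g g g h $  expand H ::= h h
   3  $ K g g h h  h h g g g g g h $  match h
   4  $ K g g h    h g g g g g h $    match h
   5  $ K g g      g g g g g h $      match g
   6  $ K g        g g g g h $        match g
   7  $ K          g g g h $          expand K ::= g g g h
   8  $ h g g g    g g g h $          match g
   9  $ h g g      g g h $            match g
  10  $ h g        g h $              match g
Stack after step 10: $ h (top = h).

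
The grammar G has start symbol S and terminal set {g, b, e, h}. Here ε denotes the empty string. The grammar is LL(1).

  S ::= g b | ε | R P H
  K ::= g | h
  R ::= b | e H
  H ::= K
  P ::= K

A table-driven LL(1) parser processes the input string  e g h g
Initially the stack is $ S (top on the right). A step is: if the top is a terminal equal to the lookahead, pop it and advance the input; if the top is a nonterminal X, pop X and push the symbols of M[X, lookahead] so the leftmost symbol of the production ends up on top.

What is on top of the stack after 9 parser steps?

H

     Stack      Input      Action
  1  $ S        e g h g $  expand S ::= R P H
  2  $ H P R    e g h g $  expand R ::= e H
  3  $ H P H e  e g h g $  match e
  4  $ H P H    g h g $    expand H ::= K
  5  $ H P K    g h g $    expand K ::= g
  6  $ H P g    g h g $    match g
  7  $ H P      h g $      expand P ::= K
  8  $ H K      h g $      expand K ::= h
  9  $ H h      h g $      match h
Stack after step 9: $ H (top = H).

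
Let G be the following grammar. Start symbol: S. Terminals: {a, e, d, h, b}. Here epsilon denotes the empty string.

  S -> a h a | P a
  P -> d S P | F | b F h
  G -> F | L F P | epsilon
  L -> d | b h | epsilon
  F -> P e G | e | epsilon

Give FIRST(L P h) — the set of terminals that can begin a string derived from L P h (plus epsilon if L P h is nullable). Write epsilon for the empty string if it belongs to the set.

{b, d, e, h}

FIRST(L) = {epsilon, b, d}
FIRST(S) = {a, b, d, e}  (via P a)
FIRST(P) = {epsilon, b, d, e}  (via F)
FIRST(F) = {epsilon, b, d, e}  (via P e G)
FIRST(G) = {epsilon, b, d, e}  (via F, L F P)
FIRST(L P h): take FIRST of each symbol in turn, carrying on past any symbol whose FIRST contains epsilon; result {b, d, e, h}.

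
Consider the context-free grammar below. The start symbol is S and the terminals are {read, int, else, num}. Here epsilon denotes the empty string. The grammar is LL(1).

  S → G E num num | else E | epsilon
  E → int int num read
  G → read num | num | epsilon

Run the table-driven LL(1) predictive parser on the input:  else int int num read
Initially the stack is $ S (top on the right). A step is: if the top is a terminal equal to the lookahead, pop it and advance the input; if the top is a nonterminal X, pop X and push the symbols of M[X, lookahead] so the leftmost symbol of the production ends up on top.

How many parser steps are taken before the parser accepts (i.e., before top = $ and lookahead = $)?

     Stack               Input                    Action
  1  $ S                 else int int num read $  expand S → else E
  2  $ E else            else int int num read $  match else
  3  $ E                 int int num read $       expand E → int int num read
  4  $ read num int int  int int num read $       match int
  5  $ read num int      int num read $           match int
  6  $ read num          num read $               match num
  7  $ read              read $                   match read
Accept reached after 7 steps.

7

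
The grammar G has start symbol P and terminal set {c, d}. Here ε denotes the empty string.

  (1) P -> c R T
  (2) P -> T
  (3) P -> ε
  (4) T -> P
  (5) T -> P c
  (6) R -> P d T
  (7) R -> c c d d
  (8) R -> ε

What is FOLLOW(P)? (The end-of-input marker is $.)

{$, c, d}

FIRST(P) = {ε, c}  (via T)
FIRST(T) = {ε, c}  (via P, P c)
FIRST(R) = {ε, c, d}  (via P d T)
FOLLOW(P) includes $ since P is the start symbol.
FOLLOW(P): in T->P, the suffix after P is empty, so FOLLOW(P) ⊇ FOLLOW(T) = {$, c, d}; in T->P c, P is followed by c with FIRST {c}; in R->P d T, P is followed by d T with FIRST {d}. Thus FOLLOW(P) = {$, c, d}.
FOLLOW(R): in P->c R T, R is followed by T with FIRST {ε, c}; in P->c R T, the suffix after R is nullable, so FOLLOW(R) ⊇ FOLLOW(P) = {$, c, d}. Thus FOLLOW(R) = {$, c, d}.
FOLLOW(T): in P->c R T, the suffix after T is empty, so FOLLOW(T) ⊇ FOLLOW(P) = {$, c, d}; in P->T, the suffix after T is empty, so FOLLOW(T) ⊇ FOLLOW(P) = {$, c, d}; in R->P d T, the suffix after T is empty, so FOLLOW(T) ⊇ FOLLOW(R) = {$, c, d}. Thus FOLLOW(T) = {$, c, d}.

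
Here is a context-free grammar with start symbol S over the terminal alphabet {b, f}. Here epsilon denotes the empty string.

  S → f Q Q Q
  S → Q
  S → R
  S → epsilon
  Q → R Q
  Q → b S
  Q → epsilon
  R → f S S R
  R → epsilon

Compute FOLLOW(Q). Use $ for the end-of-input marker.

{$, b, f}

FIRST(R): from R→f S S R we get {f}; from R→epsilon we get {epsilon}. So FIRST(R) = {epsilon, f}.
FIRST(Q): from Q→R Q we get {epsilon, b, f}; from Q→b S we get {b}; from Q→epsilon we get {epsilon}. So FIRST(Q) = {epsilon, b, f}.
FIRST(S): from S→f Q Q Q we get {f}; from S→Q we get {epsilon, b, f}; from S→R we get {epsilon, f}; from S→epsilon we get {epsilon}. So FIRST(S) = {epsilon, b, f}.
FOLLOW(S) includes $ since S is the start symbol.
FOLLOW(S): in Q→b S, the suffix after S is empty, so FOLLOW(S) ⊇ FOLLOW(Q) = {$, b, f}; in R→f S S R (occurrence 1), S is followed by S R with FIRST {epsilon, b, f}; in R→f S S R (occurrence 1), the suffix after S is nullable, so FOLLOW(S) ⊇ FOLLOW(R) = {$, b, f}; in R→f S S R (occurrence 2), S is followed by R with FIRST {epsilon, f}; in R→f S S R (occurrence 2), the suffix after S is nullable, so FOLLOW(S) ⊇ FOLLOW(R) = {$, b, f}. Thus FOLLOW(S) = {$, b, f}.
FOLLOW(Q): in S→f Q Q Q (occurrence 1), Q is followed by Q Q with FIRST {epsilon, b, f}; in S→f Q Q Q (occurrence 1), the suffix after Q is nullable, so FOLLOW(Q) ⊇ FOLLOW(S) = {$, b, f}; in S→f Q Q Q (occurrence 2), Q is followed by Q with FIRST {epsilon, b, f}; in S→f Q Q Q (occurrence 2), the suffix after Q is nullable, so FOLLOW(Q) ⊇ FOLLOW(S) = {$, b, f}; in S→f Q Q Q (occurrence 3), the suffix after Q is empty, so FOLLOW(Q) ⊇ FOLLOW(S) = {$, b, f}; in S→Q, the suffix after Q is empty, so FOLLOW(Q) ⊇ FOLLOW(S) = {$, b, f}; in Q→R Q, the suffix after Q is empty (adds nothing new). Thus FOLLOW(Q) = {$, b, f}.
FOLLOW(R): in S→R, the suffix after R is empty, so FOLLOW(R) ⊇ FOLLOW(S) = {$, b, f}; in Q→R Q, R is followed by Q with FIRST {epsilon, b, f}; in Q→R Q, the suffix after R is nullable, so FOLLOW(R) ⊇ FOLLOW(Q) = {$, b, f}; in R→f S S R, the suffix after R is empty (adds nothing new). Thus FOLLOW(R) = {$, b, f}.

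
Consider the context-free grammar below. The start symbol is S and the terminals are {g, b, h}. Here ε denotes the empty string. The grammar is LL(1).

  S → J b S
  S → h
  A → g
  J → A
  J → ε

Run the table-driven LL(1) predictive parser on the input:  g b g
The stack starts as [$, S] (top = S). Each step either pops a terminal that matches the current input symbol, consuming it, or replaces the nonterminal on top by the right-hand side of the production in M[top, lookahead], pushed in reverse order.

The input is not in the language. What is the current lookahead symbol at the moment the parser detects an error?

$

      Stack    Input    Action
   1  $ S      g b g $  expand S → J b S
   2  $ S b J  g b g $  expand J → A
   3  $ S b A  g b g $  expand A → g
   4  $ S b g  g b g $  match g
   5  $ S b    b g $    match b
   6  $ S      g $      expand S → J b S
   7  $ S b J  g $      expand J → A
   8  $ S b A  g $      expand A → g
   9  $ S b g  g $      match g
  10  $ S b    $        error: top is terminal b but lookahead is $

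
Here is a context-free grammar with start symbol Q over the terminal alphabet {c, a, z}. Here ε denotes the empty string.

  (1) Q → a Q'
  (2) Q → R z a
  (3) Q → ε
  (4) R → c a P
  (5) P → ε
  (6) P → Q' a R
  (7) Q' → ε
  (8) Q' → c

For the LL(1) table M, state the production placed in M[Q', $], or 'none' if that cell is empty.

FIRST(R) = {c}
FIRST(Q') = {ε, c}
FIRST(Q) = {ε, a, c}  (via R z a)
FIRST(P) = {ε, a, c}  (via Q' a R)
FOLLOW(Q) includes $ since Q is the start symbol.
FOLLOW(Q): Q appears on no right-hand side. Thus FOLLOW(Q) = {$}.
FOLLOW(Q'): in Q→a Q', the suffix after Q' is empty, so FOLLOW(Q') ⊇ FOLLOW(Q) = {$}; in P→Q' a R, Q' is followed by a R with FIRST {a}. Thus FOLLOW(Q') = {$, a}.
For Q' → ε: FIRST(ε) = {ε}, so it goes in M[Q', t] for t ∈ {}; since ε ∈ FIRST, also for every t ∈ FOLLOW(Q') = {$, a}.
For Q' → c: FIRST(c) = {c}, so it goes in M[Q', t] for t ∈ {c}.

Q' → ε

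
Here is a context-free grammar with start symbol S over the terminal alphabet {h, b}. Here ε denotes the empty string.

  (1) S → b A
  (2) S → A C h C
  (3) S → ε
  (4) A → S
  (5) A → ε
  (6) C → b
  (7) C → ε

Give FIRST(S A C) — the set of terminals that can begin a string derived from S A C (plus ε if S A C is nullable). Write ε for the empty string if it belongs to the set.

{ε, b, h}

FIRST(C) = {ε, b}
FIRST(S) = {ε, b, h}  (via A C h C)
FIRST(A) = {ε, b, h}  (via S)
FIRST(S A C): take FIRST of each symbol in turn, carrying on past any symbol whose FIRST contains ε; result {ε, b, h}.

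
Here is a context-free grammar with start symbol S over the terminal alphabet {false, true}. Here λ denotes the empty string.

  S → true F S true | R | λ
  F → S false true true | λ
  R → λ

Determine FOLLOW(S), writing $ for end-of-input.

FIRST(R) = {λ}
FIRST(S) = {λ, true}  (via R)
FIRST(F) = {λ, false, true}  (via S false true true)
FOLLOW(S) includes $ since S is the start symbol.
FOLLOW(S): in S→true F S true, S is followed by true with FIRST {true}; in F→S false true true, S is followed by false true true with FIRST {false}. Thus FOLLOW(S) = {$, false, true}.
FOLLOW(F): in S→true F S true, F is followed by S true with FIRST {true}. Thus FOLLOW(F) = {true}.
FOLLOW(R): in S→R, the suffix after R is empty, so FOLLOW(R) ⊇ FOLLOW(S) = {$, false, true}. Thus FOLLOW(R) = {$, false, true}.

{$, false, true}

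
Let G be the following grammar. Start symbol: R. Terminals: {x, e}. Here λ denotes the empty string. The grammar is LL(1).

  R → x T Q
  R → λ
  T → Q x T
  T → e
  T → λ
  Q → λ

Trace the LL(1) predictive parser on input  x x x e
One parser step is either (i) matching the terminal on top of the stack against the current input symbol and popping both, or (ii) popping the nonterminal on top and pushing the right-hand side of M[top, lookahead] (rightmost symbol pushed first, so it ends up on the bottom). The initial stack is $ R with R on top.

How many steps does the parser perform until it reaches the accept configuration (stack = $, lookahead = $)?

11

step 1: stack=$ R  input=x x x e $  — expand R → x T Q
step 2: stack=$ Q T x  input=x x x e $  — match x
step 3: stack=$ Q T  input=x x e $  — expand T → Q x T
step 4: stack=$ Q T x Q  input=x x e $  — expand Q → λ
step 5: stack=$ Q T x  input=x x e $  — match x
step 6: stack=$ Q T  input=x e $  — expand T → Q x T
step 7: stack=$ Q T x Q  input=x e $  — expand Q → λ
step 8: stack=$ Q T x  input=x e $  — match x
step 9: stack=$ Q T  input=e $  — expand T → e
step 10: stack=$ Q e  input=e $  — match e
step 11: stack=$ Q  input=$  — expand Q → λ
Accept reached after 11 steps.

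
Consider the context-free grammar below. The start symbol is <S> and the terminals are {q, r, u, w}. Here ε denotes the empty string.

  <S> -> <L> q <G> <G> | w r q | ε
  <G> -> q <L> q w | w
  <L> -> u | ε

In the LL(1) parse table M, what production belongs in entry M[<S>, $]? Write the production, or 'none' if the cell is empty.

<S> -> ε

FIRST(<G>) = {q, w}
FIRST(<L>) = {ε, u}
FIRST(<S>) = {ε, q, u, w}  (via <L> q <G> <G>)
FOLLOW(<S>) includes $ since <S> is the start symbol.
FOLLOW(<S>): <S> appears on no right-hand side. Thus FOLLOW(<S>) = {$}.
For <S> -> <L> q <G> <G>: FIRST(<L> q <G> <G>) = {q, u}, so it goes in M[<S>, t] for t ∈ {q, u}.
For <S> -> w r q: FIRST(w r q) = {w}, so it goes in M[<S>, t] for t ∈ {w}.
For <S> -> ε: FIRST(ε) = {ε}, so it goes in M[<S>, t] for t ∈ {}; since ε ∈ FIRST, also for every t ∈ FOLLOW(<S>) = {$}.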